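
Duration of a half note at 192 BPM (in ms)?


Solution.
One quarter-note beat = 60000 / BPM = 60000 / 192 ms
Half note = 2 × quarter note
Duration = 2 × 60000 / 192 = 120000 / 192
= 625.0 ms


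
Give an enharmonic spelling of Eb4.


Working:
Enharmonic notes sound the same pitch but are spelled with different letter names
Eb and D# name the same pitch class
= D#4


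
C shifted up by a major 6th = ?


Working:
major 6th: 6 letter names, 9 semitones
Letter: C + 5 → A
Pitch: C + 9 semitones, spelled as an A → A
= A


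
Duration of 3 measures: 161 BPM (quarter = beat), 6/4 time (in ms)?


Step by step:
Quarter-note beat duration = 60000 / 161 ms
Beats per measure (6/4) = 6
One measure = 6 × 60000 / 161 = 360000 / 161 ms
3 measures = 3 × 360000 / 161 = 1080000 / 161
= 6708.1 ms


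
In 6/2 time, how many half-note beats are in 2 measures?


Step by step:
Time signature 6/2: the bottom number 2 means the half note gets one count
The top number 6 means 6 half-note beats per measure
Total = 6 × 2 measures
= 12 half-note beats


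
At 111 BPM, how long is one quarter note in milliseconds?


Let's work it out.
One quarter-note beat = 60000 / BPM = 60000 / 111 ms
Duration = 60000 / 111
= 540.5 ms


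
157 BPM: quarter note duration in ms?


One quarter-note beat = 60000 / BPM = 60000 / 157 ms
Duration = 60000 / 157
= 382.2 ms


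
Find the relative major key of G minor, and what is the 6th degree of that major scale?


The relative major shares the key signature and is a minor 3rd above the minor tonic
A minor 3rd above G is Bb
→ relative major of G minor is Bb major
Bb major scale: Bb C D Eb F G A
= Bb major; 6th degree = G


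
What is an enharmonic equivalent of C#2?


Working:
Enharmonic notes sound the same pitch but are spelled with different letter names
C# and Db name the same pitch class
= Db2


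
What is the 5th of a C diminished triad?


Let's work it out.
Diminished triad = root + minor 3rd (3 semitones) + diminished 5th (6 semitones)
A triad on C stacks thirds, so the chord tones use letter names C-E-G
Root: C
Minor 3rd above C: Eb
Diminished 5th above C: Gb
The 5th = Gb


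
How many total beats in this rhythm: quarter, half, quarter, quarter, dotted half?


Beat values:
  quarter = 1 beat
  half = 2 beats
  quarter = 1 beat
  quarter = 1 beat
  dotted half = 3 beats
Sum = 1 + 2 + 1 + 1 + 3
= 8 beats


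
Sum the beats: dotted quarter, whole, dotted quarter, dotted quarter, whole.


Working:
Beat values:
  dotted quarter = 1.5 beats
  whole = 4 beats
  dotted quarter = 1.5 beats
  dotted quarter = 1.5 beats
  whole = 4 beats
Sum = 1.5 + 4 + 1.5 + 1.5 + 4
= 12.5 beats


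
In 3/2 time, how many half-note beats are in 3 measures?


Reasoning:
Time signature 3/2: the bottom number 2 means the half note gets one count
The top number 3 means 3 half-note beats per measure
Total = 3 × 3 measures
= 9 half-note beats


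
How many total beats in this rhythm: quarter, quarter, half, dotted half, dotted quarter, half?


Solution.
Beat values:
  quarter = 1 beat
  quarter = 1 beat
  half = 2 beats
  dotted half = 3 beats
  dotted quarter = 1.5 beats
  half = 2 beats
Sum = 1 + 1 + 2 + 3 + 1.5 + 2
= 10.5 beats


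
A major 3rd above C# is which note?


Reasoning:
A 3rd spans 3 letter names, so from C we land on E
A major 3rd = 4 semitones above C#
Spell E at that pitch: E#
= E#


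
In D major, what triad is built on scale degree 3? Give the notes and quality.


D major scale: D E F# G A B C#
Diatonic triad on degree 3 stacks scale notes 3, 5, 7: F# A C#
F#→A = 3 semitones; F#→C# = 7 semitones → minor triad
= F# A C# (minor)


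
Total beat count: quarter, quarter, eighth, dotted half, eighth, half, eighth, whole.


Reasoning:
Beat values:
  quarter = 1 beat
  quarter = 1 beat
  eighth = 0.5 beats
  dotted half = 3 beats
  eighth = 0.5 beats
  half = 2 beats
  eighth = 0.5 beats
  whole = 4 beats
Sum = 1 + 1 + 0.5 + 3 + 0.5 + 2 + 0.5 + 4
= 12.5 beats


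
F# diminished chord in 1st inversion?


Root position: F# A C
1st inversion: move root up an octave
Bass note: A
Notes (bottom to top) = A C F#


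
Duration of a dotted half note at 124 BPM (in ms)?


One quarter-note beat = 60000 / BPM = 60000 / 124 ms
Dotted half note = 3 × quarter note
Duration = 3 × 60000 / 124 = 180000 / 124
= 1451.6 ms


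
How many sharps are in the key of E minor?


Reasoning:
Sharp minor keys follow the circle of fifths: A(0), E(1), B(2), F#(3), C#(4), G#(5), D#(6), A#(7)
E minor has 1 sharp
Order of sharps: F# C# G# D# A# E# B# → first 1: F#
= 1 sharp


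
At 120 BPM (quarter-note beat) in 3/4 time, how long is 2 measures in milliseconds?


Reasoning:
Quarter-note beat duration = 60000 / 120 ms
Beats per measure (3/4) = 3
One measure = 3 × 60000 / 120 = 180000 / 120 ms
2 measures = 2 × 180000 / 120 = 360000 / 120
= 3000.0 ms


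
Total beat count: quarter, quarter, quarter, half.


Beat values:
  quarter = 1 beat
  quarter = 1 beat
  quarter = 1 beat
  half = 2 beats
Sum = 1 + 1 + 1 + 2
= 5 beats


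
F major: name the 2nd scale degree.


Major scale pattern: W-W-H-W-W-W-H (2-2-1-2-2-2-1 semitones)
Starting from F:
  F + 2 semitones → G
  G + 2 semitones → A
  A + 1 semitone → Bb
  Bb + 2 semitones → C
  C + 2 semitones → D
  D + 2 semitones → E
  E + 1 semitone → F
Scale: F G A Bb C D E
Degree 2 = G


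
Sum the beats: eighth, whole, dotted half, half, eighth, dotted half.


Beat values:
  eighth = 0.5 beats
  whole = 4 beats
  dotted half = 3 beats
  half = 2 beats
  eighth = 0.5 beats
  dotted half = 3 beats
Sum = 0.5 + 4 + 3 + 2 + 0.5 + 3
= 13 beats


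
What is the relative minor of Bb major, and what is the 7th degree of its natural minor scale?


Working:
The relative minor shares the major's key signature and starts on its 6th degree
6th degree = a major 6th above the tonic; a major 6th above Bb is G
→ relative minor of Bb major is G minor
G natural minor scale: G A Bb C D Eb F
= G minor; 7th degree = F


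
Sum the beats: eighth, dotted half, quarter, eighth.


Beat values:
  eighth = 0.5 beats
  dotted half = 3 beats
  quarter = 1 beat
  eighth = 0.5 beats
Sum = 0.5 + 3 + 1 + 0.5
= 5 beats


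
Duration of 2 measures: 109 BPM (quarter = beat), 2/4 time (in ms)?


Step by step:
Quarter-note beat duration = 60000 / 109 ms
Beats per measure (2/4) = 2
One measure = 2 × 60000 / 109 = 120000 / 109 ms
2 measures = 2 × 120000 / 109 = 240000 / 109
= 2201.8 ms


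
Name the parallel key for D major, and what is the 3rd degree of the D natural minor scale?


Step by step:
Parallel keys share the same tonic but differ in mode
D major → parallel is D minor
D natural minor scale: D E F G A Bb C
= D minor; 3rd degree = F


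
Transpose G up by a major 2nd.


Reasoning:
major 2nd: 2 letter names, 2 semitones
Letter: G + 1 → A
Pitch: G + 2 semitones, spelled as an A → A
= A


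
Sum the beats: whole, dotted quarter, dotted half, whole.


Reasoning:
Beat values:
  whole = 4 beats
  dotted quarter = 1.5 beats
  dotted half = 3 beats
  whole = 4 beats
Sum = 4 + 1.5 + 3 + 4
= 12.5 beats


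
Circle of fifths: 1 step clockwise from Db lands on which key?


Solution.
Each clockwise step on the circle of fifths moves up a perfect 5th
From Db: Db → Ab
= Ab


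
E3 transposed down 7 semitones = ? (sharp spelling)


E3: chromatic position 4 in octave 3 → absolute = 3×12 + 4 = 40
Transpose down 7: 40 - 7 = 33
33 = 2×12 + 9 → A in octave 2
Result = A2


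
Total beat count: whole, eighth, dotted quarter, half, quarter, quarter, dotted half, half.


Working:
Beat values:
  whole = 4 beats
  eighth = 0.5 beats
  dotted quarter = 1.5 beats
  half = 2 beats
  quarter = 1 beat
  quarter = 1 beat
  dotted half = 3 beats
  half = 2 beats
Sum = 4 + 0.5 + 1.5 + 2 + 1 + 1 + 3 + 2
= 15 beats


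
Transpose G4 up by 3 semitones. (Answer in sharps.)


Working:
G4: chromatic position 7 in octave 4 → absolute = 4×12 + 7 = 55
Transpose up 3: 55 + 3 = 58
58 = 4×12 + 10 → A# in octave 4
Result = A#4


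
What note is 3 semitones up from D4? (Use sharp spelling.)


Let's work it out.
D4: chromatic position 2 in octave 4 → absolute = 4×12 + 2 = 50
Transpose up 3: 50 + 3 = 53
53 = 4×12 + 5 → F in octave 4
Result = F4


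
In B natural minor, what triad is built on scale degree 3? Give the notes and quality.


Step by step:
B natural minor scale: B C# D E F# G A
Diatonic triad on degree 3 stacks scale notes 3, 5, 7: D F# A
D→F# = 4 semitones; D→A = 7 semitones → major triad
= D F# A (major)


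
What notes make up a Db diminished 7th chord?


Diminished 7th chord = root + minor 3rd + diminished 5th + diminished 7th
Seventh chords stack in thirds, so the letter names are D-F-A-C
Root: Db
Minor 3rd above Db: Fb
Diminished 5th above Db: Abb
Diminished 7th above Db: Cbb
Chord = Db Fb Abb Cbb


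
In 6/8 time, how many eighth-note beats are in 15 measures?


Let's work it out.
Time signature 6/8: the bottom number 8 means the eighth note gets one count
The top number 6 means 6 eighth-note beats per measure
Total = 6 × 15 measures
= 90 eighth-note beats


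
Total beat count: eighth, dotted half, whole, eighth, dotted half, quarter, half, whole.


Reasoning:
Beat values:
  eighth = 0.5 beats
  dotted half = 3 beats
  whole = 4 beats
  eighth = 0.5 beats
  dotted half = 3 beats
  quarter = 1 beat
  half = 2 beats
  whole = 4 beats
Sum = 0.5 + 3 + 4 + 0.5 + 3 + 1 + 2 + 4
= 18 beats


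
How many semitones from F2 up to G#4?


Reasoning:
Absolute semitone position = octave×12 + chromatic position
F2: 2×12 + 5 = 29
G#4: 4×12 + 8 = 56
Difference = 56 - 29 = 27
= 27 semitones


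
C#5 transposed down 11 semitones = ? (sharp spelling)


Let's work it out.
C#5: chromatic position 1 in octave 5 → absolute = 5×12 + 1 = 61
Transpose down 11: 61 - 11 = 50
50 = 4×12 + 2 → D in octave 4
Result = D4


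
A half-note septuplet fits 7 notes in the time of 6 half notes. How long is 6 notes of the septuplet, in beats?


Reasoning:
Septuplet: 7 notes occupy the space of 6 half notes
Space = 6 × 2 = 12 beats
Each septuplet note = 12 / 7 = 12/7 beats
6 notes = 6 × 12/7 = 72/7
= 72/7 beats


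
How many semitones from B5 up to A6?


Reasoning:
Absolute semitone position = octave×12 + chromatic position
B5: 5×12 + 11 = 71
A6: 6×12 + 9 = 81
Difference = 81 - 71 = 10
= 10 semitones


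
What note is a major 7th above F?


A 7th spans 7 letter names, so from F we land on E
A major 7th = 11 semitones above F
Spell E at that pitch: E
= E


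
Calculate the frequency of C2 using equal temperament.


Let's work it out.
f = 440 × 2^(n/12) where n = semitones from A4
C2: -33 semitones from A4
f = 440 × 2^(-33/12)
f = 65.41 Hz


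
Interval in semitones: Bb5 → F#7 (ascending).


Solution.
Absolute semitone position = octave×12 + chromatic position
Bb5: 5×12 + 10 = 70
F#7: 7×12 + 6 = 90
Difference = 90 - 70 = 20
= 20 semitones


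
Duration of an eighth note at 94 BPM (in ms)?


Working:
One quarter-note beat = 60000 / BPM = 60000 / 94 ms
Eighth note = 1/2 × quarter note
Duration = 1/2 × 60000 / 94 = 30000 / 94
= 319.1 ms


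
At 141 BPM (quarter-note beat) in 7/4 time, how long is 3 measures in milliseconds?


Let's work it out.
Quarter-note beat duration = 60000 / 141 ms
Beats per measure (7/4) = 7
One measure = 7 × 60000 / 141 = 420000 / 141 ms
3 measures = 3 × 420000 / 141 = 1260000 / 141
= 8936.2 ms


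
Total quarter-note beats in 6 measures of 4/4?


Time signature 4/4: the bottom number 4 means the quarter note gets one count
The top number 4 means 4 quarter-note beats per measure
Total = 4 × 6 measures
= 24 quarter-note beats


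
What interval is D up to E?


Reasoning:
Letter names: D → E spans 2 letter names → a 2nd
Semitones: D → E = 2 half-steps
A 2nd of 2 semitones is a major 2nd
= major 2nd


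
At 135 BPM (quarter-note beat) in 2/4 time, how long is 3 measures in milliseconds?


Solution.
Quarter-note beat duration = 60000 / 135 ms
Beats per measure (2/4) = 2
One measure = 2 × 60000 / 135 = 120000 / 135 ms
3 measures = 3 × 120000 / 135 = 360000 / 135
= 2666.7 ms


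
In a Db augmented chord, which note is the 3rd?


Working:
Augmented triad = root + major 3rd (4 semitones) + augmented 5th (8 semitones)
A triad on Db stacks thirds, so the chord tones use letter names D-F-A
Root: Db
Major 3rd above Db: F
Augmented 5th above Db: A
The 3rd = F


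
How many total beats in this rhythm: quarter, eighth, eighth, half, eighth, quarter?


Working:
Beat values:
  quarter = 1 beat
  eighth = 0.5 beats
  eighth = 0.5 beats
  half = 2 beats
  eighth = 0.5 beats
  quarter = 1 beat
Sum = 1 + 0.5 + 0.5 + 2 + 0.5 + 1
= 5.5 beats


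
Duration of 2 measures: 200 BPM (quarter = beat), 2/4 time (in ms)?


Quarter-note beat duration = 60000 / 200 ms
Beats per measure (2/4) = 2
One measure = 2 × 60000 / 200 = 120000 / 200 ms
2 measures = 2 × 120000 / 200 = 240000 / 200
= 1200.0 ms


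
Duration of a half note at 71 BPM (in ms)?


Reasoning:
One quarter-note beat = 60000 / BPM = 60000 / 71 ms
Half note = 2 × quarter note
Duration = 2 × 60000 / 71 = 120000 / 71
= 1690.1 ms


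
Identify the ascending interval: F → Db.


Let's work it out.
Letter names: F → D spans 6 letter names → a 6th
Semitones: F → Db = 8 half-steps
A 6th of 8 semitones is a minor 6th
= minor 6th


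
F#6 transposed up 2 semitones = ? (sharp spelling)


Solution.
F#6: chromatic position 6 in octave 6 → absolute = 6×12 + 6 = 78
Transpose up 2: 78 + 2 = 80
80 = 6×12 + 8 → G# in octave 6
Result = G#6


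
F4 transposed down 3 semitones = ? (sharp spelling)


Solution.
F4: chromatic position 5 in octave 4 → absolute = 4×12 + 5 = 53
Transpose down 3: 53 - 3 = 50
50 = 4×12 + 2 → D in octave 4
Result = D4


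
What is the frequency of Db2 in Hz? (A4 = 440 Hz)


Solution.
f = 440 × 2^(n/12) where n = semitones from A4
Db2: -32 semitones from A4
f = 440 × 2^(-32/12)
f = 69.30 Hz


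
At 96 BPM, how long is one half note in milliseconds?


Solution.
One quarter-note beat = 60000 / BPM = 60000 / 96 ms
Half note = 2 × quarter note
Duration = 2 × 60000 / 96 = 120000 / 96
= 1250.0 ms


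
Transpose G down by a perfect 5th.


Solution.
perfect 5th: 5 letter names, 7 semitones
Letter: G - 4 → C
Pitch: G - 7 semitones, spelled as a C → C
= C


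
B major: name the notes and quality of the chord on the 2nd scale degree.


Working:
B major scale: B C# D# E F# G# A#
Diatonic triad on degree 2 stacks scale notes 2, 4, 6: C# E G#
C#→E = 3 semitones; C#→G# = 7 semitones → minor triad
= C# E G# (minor)


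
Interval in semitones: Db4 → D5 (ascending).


Reasoning:
Absolute semitone position = octave×12 + chromatic position
Db4: 4×12 + 1 = 49
D5: 5×12 + 2 = 62
Difference = 62 - 49 = 13
= 13 semitones


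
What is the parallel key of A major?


Solution.
Parallel keys share the same tonic but differ in mode
A major → parallel is A minor
= A minor


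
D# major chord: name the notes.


Solution.
Major triad = root + major 3rd (4 semitones) + perfect 5th (7 semitones)
A triad on D# stacks thirds, so the chord tones use letter names D-F-A
Root: D#
Major 3rd above D#: F##
Perfect 5th above D#: A#
Chord = D# F## A#


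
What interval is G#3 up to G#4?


Step by step:
Letter names: G → G spans 8 letter names → an octave
Semitones: G#3 → G#4 = 12 half-steps
An octave of 12 semitones is a perfect octave
= perfect octave


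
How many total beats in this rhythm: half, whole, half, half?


Step by step:
Beat values:
  half = 2 beats
  whole = 4 beats
  half = 2 beats
  half = 2 beats
Sum = 2 + 4 + 2 + 2
= 10 beats


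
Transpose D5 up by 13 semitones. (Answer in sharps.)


Solution.
D5: chromatic position 2 in octave 5 → absolute = 5×12 + 2 = 62
Transpose up 13: 62 + 13 = 75
75 = 6×12 + 3 → D# in octave 6
Result = D#6


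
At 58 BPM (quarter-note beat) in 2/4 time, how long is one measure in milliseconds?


Step by step:
Quarter-note beat duration = 60000 / 58 ms
Beats per measure (2/4) = 2
One measure = 2 × 60000 / 58 = 120000 / 58 ms
= 2069.0 ms


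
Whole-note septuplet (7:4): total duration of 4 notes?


Septuplet: 7 notes occupy the space of 4 whole notes
Space = 4 × 4 = 16 beats
Each septuplet note = 16 / 7 = 16/7 beats
4 notes = 4 × 16/7 = 64/7
= 64/7 beats


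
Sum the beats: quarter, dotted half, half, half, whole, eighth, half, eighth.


Working:
Beat values:
  quarter = 1 beat
  dotted half = 3 beats
  half = 2 beats
  half = 2 beats
  whole = 4 beats
  eighth = 0.5 beats
  half = 2 beats
  eighth = 0.5 beats
Sum = 1 + 3 + 2 + 2 + 4 + 0.5 + 2 + 0.5
= 15 beats


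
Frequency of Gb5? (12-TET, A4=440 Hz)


Reasoning:
f = 440 × 2^(n/12) where n = semitones from A4
Gb5: 9 semitones from A4
f = 440 × 2^(9/12)
f = 739.99 Hz


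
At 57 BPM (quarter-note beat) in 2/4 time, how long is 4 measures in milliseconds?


Let's work it out.
Quarter-note beat duration = 60000 / 57 ms
Beats per measure (2/4) = 2
One measure = 2 × 60000 / 57 = 120000 / 57 ms
4 measures = 4 × 120000 / 57 = 480000 / 57
= 8421.1 ms


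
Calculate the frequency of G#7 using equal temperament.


f = 440 × 2^(n/12) where n = semitones from A4
G#7: 35 semitones from A4
f = 440 × 2^(35/12)
f = 3322.44 Hz


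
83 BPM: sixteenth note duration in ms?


Solution.
One quarter-note beat = 60000 / BPM = 60000 / 83 ms
Sixteenth note = 1/4 × quarter note
Duration = 1/4 × 60000 / 83 = 15000 / 83
= 180.7 ms


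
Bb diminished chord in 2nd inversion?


Root position: Bb Db Fb
2nd inversion: move root and 3rd up an octave
Bass note: Fb
Notes (bottom to top) = Fb Bb Db


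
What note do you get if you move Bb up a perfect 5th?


Solution.
perfect 5th: 5 letter names, 7 semitones
Letter: B + 4 → F
Pitch: Bb + 7 semitones, spelled as an F → F
= F


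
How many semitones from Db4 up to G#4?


Step by step:
Absolute semitone position = octave×12 + chromatic position
Db4: 4×12 + 1 = 49
G#4: 4×12 + 8 = 56
Difference = 56 - 49 = 7
= 7 semitones


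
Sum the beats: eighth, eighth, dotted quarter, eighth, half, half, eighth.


Beat values:
  eighth = 0.5 beats
  eighth = 0.5 beats
  dotted quarter = 1.5 beats
  eighth = 0.5 beats
  half = 2 beats
  half = 2 beats
  eighth = 0.5 beats
Sum = 0.5 + 0.5 + 1.5 + 0.5 + 2 + 2 + 0.5
= 7.5 beats


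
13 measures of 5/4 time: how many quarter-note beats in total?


Step by step:
Time signature 5/4: the bottom number 4 means the quarter note gets one count
The top number 5 means 5 quarter-note beats per measure
Total = 5 × 13 measures
= 65 quarter-note beats


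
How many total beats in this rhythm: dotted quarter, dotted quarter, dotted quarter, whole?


Beat values:
  dotted quarter = 1.5 beats
  dotted quarter = 1.5 beats
  dotted quarter = 1.5 beats
  whole = 4 beats
Sum = 1.5 + 1.5 + 1.5 + 4
= 8.5 beats


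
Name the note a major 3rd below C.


A 3rd spans 3 letter names, so from C we land on A
A major 3rd = 4 semitones below C
Spell A at that pitch: Ab
= Ab


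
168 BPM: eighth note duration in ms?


Reasoning:
One quarter-note beat = 60000 / BPM = 60000 / 168 ms
Eighth note = 1/2 × quarter note
Duration = 1/2 × 60000 / 168 = 30000 / 168
= 178.6 ms


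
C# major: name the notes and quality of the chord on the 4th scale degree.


Working:
C# major scale: C# D# E# F# G# A# B#
Diatonic triad on degree 4 stacks scale notes 4, 6, 1: F# A# C#
F#→A# = 4 semitones; F#→C# = 7 semitones → major triad
= F# A# C# (major)


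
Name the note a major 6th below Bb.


Working:
A 6th spans 6 letter names, so from B we land on D
A major 6th = 9 semitones below Bb
Spell D at that pitch: Db
= Db


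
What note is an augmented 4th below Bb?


Let's work it out.
A 4th spans 4 letter names, so from B we land on F
An augmented 4th = 6 semitones below Bb
Spell F at that pitch: Fb
= Fb


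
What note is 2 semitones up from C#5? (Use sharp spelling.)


C#5: chromatic position 1 in octave 5 → absolute = 5×12 + 1 = 61
Transpose up 2: 61 + 2 = 63
63 = 5×12 + 3 → D# in octave 5
Result = D#5


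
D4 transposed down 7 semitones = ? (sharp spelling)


Let's work it out.
D4: chromatic position 2 in octave 4 → absolute = 4×12 + 2 = 50
Transpose down 7: 50 - 7 = 43
43 = 3×12 + 7 → G in octave 3
Result = G3


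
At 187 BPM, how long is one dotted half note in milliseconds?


One quarter-note beat = 60000 / BPM = 60000 / 187 ms
Dotted half note = 3 × quarter note
Duration = 3 × 60000 / 187 = 180000 / 187
= 962.6 ms


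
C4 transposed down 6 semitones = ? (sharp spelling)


C4: chromatic position 0 in octave 4 → absolute = 4×12 + 0 = 48
Transpose down 6: 48 - 6 = 42
42 = 3×12 + 6 → F# in octave 3
Result = F#3


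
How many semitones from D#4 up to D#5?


Solution.
Absolute semitone position = octave×12 + chromatic position
D#4: 4×12 + 3 = 51
D#5: 5×12 + 3 = 63
Difference = 63 - 51 = 12
= 12 semitones


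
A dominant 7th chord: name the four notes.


Dominant 7th chord = root + major 3rd + perfect 5th + minor 7th
Seventh chords stack in thirds, so the letter names are A-C-E-G
Root: A
Major 3rd above A: C#
Perfect 5th above A: E
Minor 7th above A: G
Chord = A C# E G


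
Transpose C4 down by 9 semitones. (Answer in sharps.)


C4: chromatic position 0 in octave 4 → absolute = 4×12 + 0 = 48
Transpose down 9: 48 - 9 = 39
39 = 3×12 + 3 → D# in octave 3
Result = D#3


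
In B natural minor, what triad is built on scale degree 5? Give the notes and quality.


Solution.
B natural minor scale: B C# D E F# G A
Diatonic triad on degree 5 stacks scale notes 5, 7, 2: F# A C#
F#→A = 3 semitones; F#→C# = 7 semitones → minor triad
= F# A C# (minor)


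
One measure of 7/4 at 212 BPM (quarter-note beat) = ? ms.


Let's work it out.
Quarter-note beat duration = 60000 / 212 ms
Beats per measure (7/4) = 7
One measure = 7 × 60000 / 212 = 420000 / 212 ms
= 1981.1 ms


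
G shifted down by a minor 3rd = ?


Solution.
minor 3rd: 3 letter names, 3 semitones
Letter: G - 2 → E
Pitch: G - 3 semitones, spelled as an E → E
= E


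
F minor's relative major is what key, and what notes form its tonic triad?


The relative major shares the key signature and is a minor 3rd above the minor tonic
A minor 3rd above F is Ab
→ relative major of F minor is Ab major
Tonic triad of Ab major = root + major 3rd + perfect 5th = Ab C Eb
= Ab major; triad = Ab C Eb


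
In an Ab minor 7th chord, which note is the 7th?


Minor 7th chord = root + minor 3rd + perfect 5th + minor 7th
Seventh chords stack in thirds, so the letter names are A-C-E-G
Root: Ab
Minor 3rd above Ab: Cb
Perfect 5th above Ab: Eb
Minor 7th above Ab: Gb
The 7th = Gb


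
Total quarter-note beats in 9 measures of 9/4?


Time signature 9/4: the bottom number 4 means the quarter note gets one count
The top number 9 means 9 quarter-note beats per measure
Total = 9 × 9 measures
= 81 quarter-note beats


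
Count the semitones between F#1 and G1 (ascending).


Step by step:
Absolute semitone position = octave×12 + chromatic position
F#1: 1×12 + 6 = 18
G1: 1×12 + 7 = 19
Difference = 19 - 18 = 1
= 1 semitone


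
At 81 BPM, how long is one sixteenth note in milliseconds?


One quarter-note beat = 60000 / BPM = 60000 / 81 ms
Sixteenth note = 1/4 × quarter note
Duration = 1/4 × 60000 / 81 = 15000 / 81
= 185.2 ms


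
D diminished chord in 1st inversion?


Working:
Root position: D F Ab
1st inversion: move root up an octave
Bass note: F
Notes (bottom to top) = F Ab D


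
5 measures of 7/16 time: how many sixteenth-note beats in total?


Let's work it out.
Time signature 7/16: the bottom number 16 means the sixteenth note gets one count
The top number 7 means 7 sixteenth-note beats per measure
Total = 7 × 5 measures
= 35 sixteenth-note beats


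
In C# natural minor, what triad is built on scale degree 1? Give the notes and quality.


C# natural minor scale: C# D# E F# G# A B
Diatonic triad on degree 1 stacks scale notes 1, 3, 5: C# E G#
C#→E = 3 semitones; C#→G# = 7 semitones → minor triad
= C# E G# (minor)


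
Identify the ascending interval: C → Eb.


Working:
Letter names: C → E spans 3 letter names → a 3rd
Semitones: C → Eb = 3 half-steps
A 3rd of 3 semitones is a minor 3rd
= minor 3rd


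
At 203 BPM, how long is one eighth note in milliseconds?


One quarter-note beat = 60000 / BPM = 60000 / 203 ms
Eighth note = 1/2 × quarter note
Duration = 1/2 × 60000 / 203 = 30000 / 203
= 147.8 ms


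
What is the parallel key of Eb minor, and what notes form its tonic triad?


Let's work it out.
Parallel keys share the same tonic but differ in mode
Eb minor → parallel is Eb major
Tonic triad of Eb major = Eb G Bb
= Eb major; triad = Eb G Bb


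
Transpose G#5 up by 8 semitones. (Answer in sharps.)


Let's work it out.
G#5: chromatic position 8 in octave 5 → absolute = 5×12 + 8 = 68
Transpose up 8: 68 + 8 = 76
76 = 6×12 + 4 → E in octave 6
Result = E6


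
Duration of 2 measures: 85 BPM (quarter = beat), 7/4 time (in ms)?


Solution.
Quarter-note beat duration = 60000 / 85 ms
Beats per measure (7/4) = 7
One measure = 7 × 60000 / 85 = 420000 / 85 ms
2 measures = 2 × 420000 / 85 = 840000 / 85
= 9882.4 ms


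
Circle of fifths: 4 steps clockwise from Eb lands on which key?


Let's work it out.
Each clockwise step on the circle of fifths moves up a perfect 5th
From Eb: Eb → Bb → F → C → G
= G


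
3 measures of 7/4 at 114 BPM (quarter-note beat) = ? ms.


Let's work it out.
Quarter-note beat duration = 60000 / 114 ms
Beats per measure (7/4) = 7
One measure = 7 × 60000 / 114 = 420000 / 114 ms
3 measures = 3 × 420000 / 114 = 1260000 / 114
= 11052.6 ms


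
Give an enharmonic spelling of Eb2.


Reasoning:
Enharmonic notes sound the same pitch but are spelled with different letter names
Eb and D# name the same pitch class
= D#2


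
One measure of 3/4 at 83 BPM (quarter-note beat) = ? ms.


Quarter-note beat duration = 60000 / 83 ms
Beats per measure (3/4) = 3
One measure = 3 × 60000 / 83 = 180000 / 83 ms
= 2168.7 ms


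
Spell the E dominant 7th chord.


Dominant 7th chord = root + major 3rd + perfect 5th + minor 7th
Seventh chords stack in thirds, so the letter names are E-G-B-D
Root: E
Major 3rd above E: G#
Perfect 5th above E: B
Minor 7th above E: D
Chord = E G# B D


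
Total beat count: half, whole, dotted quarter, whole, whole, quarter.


Reasoning:
Beat values:
  half = 2 beats
  whole = 4 beats
  dotted quarter = 1.5 beats
  whole = 4 beats
  whole = 4 beats
  quarter = 1 beat
Sum = 2 + 4 + 1.5 + 4 + 4 + 1
= 16.5 beats


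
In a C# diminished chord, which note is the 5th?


Solution.
Diminished triad = root + minor 3rd (3 semitones) + diminished 5th (6 semitones)
A triad on C# stacks thirds, so the chord tones use letter names C-E-G
Root: C#
Minor 3rd above C#: E
Diminished 5th above C#: G
The 5th = G


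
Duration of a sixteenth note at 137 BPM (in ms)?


Solution.
One quarter-note beat = 60000 / BPM = 60000 / 137 ms
Sixteenth note = 1/4 × quarter note
Duration = 1/4 × 60000 / 137 = 15000 / 137
= 109.5 ms


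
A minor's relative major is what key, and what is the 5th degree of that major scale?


Reasoning:
The relative major shares the key signature and is a minor 3rd above the minor tonic
A minor 3rd above A is C
→ relative major of A minor is C major
C major scale: C D E F G A B
= C major; 5th degree = G


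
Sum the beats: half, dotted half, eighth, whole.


Beat values:
  half = 2 beats
  dotted half = 3 beats
  eighth = 0.5 beats
  whole = 4 beats
Sum = 2 + 3 + 0.5 + 4
= 9.5 beats


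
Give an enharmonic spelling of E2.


Enharmonic notes sound the same pitch but are spelled with different letter names
E and D## name the same pitch class
= D##2


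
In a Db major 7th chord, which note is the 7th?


Let's work it out.
Major 7th chord = root + major 3rd + perfect 5th + major 7th
Seventh chords stack in thirds, so the letter names are D-F-A-C
Root: Db
Major 3rd above Db: F
Perfect 5th above Db: Ab
Major 7th above Db: C
The 7th = C


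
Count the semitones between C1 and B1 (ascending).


Let's work it out.
Absolute semitone position = octave×12 + chromatic position
C1: 1×12 + 0 = 12
B1: 1×12 + 11 = 23
Difference = 23 - 12 = 11
= 11 semitones


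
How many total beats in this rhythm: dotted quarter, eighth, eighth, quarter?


Reasoning:
Beat values:
  dotted quarter = 1.5 beats
  eighth = 0.5 beats
  eighth = 0.5 beats
  quarter = 1 beat
Sum = 1.5 + 0.5 + 0.5 + 1
= 3.5 beats


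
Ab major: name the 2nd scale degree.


Step by step:
Major scale pattern: W-W-H-W-W-W-H (2-2-1-2-2-2-1 semitones)
Starting from Ab:
  Ab + 2 semitones → Bb
  Bb + 2 semitones → C
  C + 1 semitone → Db
  Db + 2 semitones → Eb
  Eb + 2 semitones → F
  F + 2 semitones → G
  G + 1 semitone → Ab
Scale: Ab Bb C Db Eb F G
Degree 2 = Bb


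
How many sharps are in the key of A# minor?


Let's work it out.
Sharp minor keys follow the circle of fifths: A(0), E(1), B(2), F#(3), C#(4), G#(5), D#(6), A#(7)
A# minor has 7 sharps
Order of sharps: F# C# G# D# A# E# B# → first 7: F#, C#, G#, D#, A#, E#, B#
= 7 sharps


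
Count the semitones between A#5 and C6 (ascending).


Working:
Absolute semitone position = octave×12 + chromatic position
A#5: 5×12 + 10 = 70
C6: 6×12 + 0 = 72
Difference = 72 - 70 = 2
= 2 semitones


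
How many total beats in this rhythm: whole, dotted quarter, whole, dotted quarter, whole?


Solution.
Beat values:
  whole = 4 beats
  dotted quarter = 1.5 beats
  whole = 4 beats
  dotted quarter = 1.5 beats
  whole = 4 beats
Sum = 4 + 1.5 + 4 + 1.5 + 4
= 15 beats


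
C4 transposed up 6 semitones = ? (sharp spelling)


C4: chromatic position 0 in octave 4 → absolute = 4×12 + 0 = 48
Transpose up 6: 48 + 6 = 54
54 = 4×12 + 6 → F# in octave 4
Result = F#4


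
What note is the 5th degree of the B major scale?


Major scale pattern: W-W-H-W-W-W-H (2-2-1-2-2-2-1 semitones)
Starting from B:
  B + 2 semitones → C#
  C# + 2 semitones → D#
  D# + 1 semitone → E
  E + 2 semitones → F#
  F# + 2 semitones → G#
  G# + 2 semitones → A#
  A# + 1 semitone → B
Scale: B C# D# E F# G# A#
Degree 5 = F#


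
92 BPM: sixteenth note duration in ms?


Step by step:
One quarter-note beat = 60000 / BPM = 60000 / 92 ms
Sixteenth note = 1/4 × quarter note
Duration = 1/4 × 60000 / 92 = 15000 / 92
= 163.0 ms


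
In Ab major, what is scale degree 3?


Reasoning:
Major scale pattern: W-W-H-W-W-W-H (2-2-1-2-2-2-1 semitones)
Starting from Ab:
  Ab + 2 semitones → Bb
  Bb + 2 semitones → C
  C + 1 semitone → Db
  Db + 2 semitones → Eb
  Eb + 2 semitones → F
  F + 2 semitones → G
  G + 1 semitone → Ab
Scale: Ab Bb C Db Eb F G
Degree 3 = C


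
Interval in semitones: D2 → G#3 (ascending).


Step by step:
Absolute semitone position = octave×12 + chromatic position
D2: 2×12 + 2 = 26
G#3: 3×12 + 8 = 44
Difference = 44 - 26 = 18
= 18 semitones


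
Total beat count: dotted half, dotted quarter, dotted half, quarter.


Solution.
Beat values:
  dotted half = 3 beats
  dotted quarter = 1.5 beats
  dotted half = 3 beats
  quarter = 1 beat
Sum = 3 + 1.5 + 3 + 1
= 8.5 beats


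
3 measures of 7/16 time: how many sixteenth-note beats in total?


Working:
Time signature 7/16: the bottom number 16 means the sixteenth note gets one count
The top number 7 means 7 sixteenth-note beats per measure
Total = 7 × 3 measures
= 21 sixteenth-note beats


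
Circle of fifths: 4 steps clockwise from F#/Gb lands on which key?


Reasoning:
Each clockwise step on the circle of fifths moves up a perfect 5th
From F#/Gb: F#/Gb → Db → Ab → Eb → Bb
= Bb


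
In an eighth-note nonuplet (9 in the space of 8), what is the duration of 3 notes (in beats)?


Solution.
Nonuplet: 9 notes occupy the space of 8 eighth notes
Space = 8 × 1/2 = 4 beats
Each nonuplet note = 4 / 9 = 4/9 beats
3 notes = 3 × 4/9 = 4/3
= 4/3 beats


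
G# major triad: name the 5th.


Working:
Major triad = root + major 3rd (4 semitones) + perfect 5th (7 semitones)
A triad on G# stacks thirds, so the chord tones use letter names G-B-D
Root: G#
Major 3rd above G#: B#
Perfect 5th above G#: D#
The 5th = D#


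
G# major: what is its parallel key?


Parallel keys share the same tonic but differ in mode
G# major → parallel is G# minor
= G# minor


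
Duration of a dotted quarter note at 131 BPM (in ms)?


Solution.
One quarter-note beat = 60000 / BPM = 60000 / 131 ms
Dotted quarter note = 3/2 × quarter note
Duration = 3/2 × 60000 / 131 = 90000 / 131
= 687.0 ms


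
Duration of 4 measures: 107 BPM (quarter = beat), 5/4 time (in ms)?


Reasoning:
Quarter-note beat duration = 60000 / 107 ms
Beats per measure (5/4) = 5
One measure = 5 × 60000 / 107 = 300000 / 107 ms
4 measures = 4 × 300000 / 107 = 1200000 / 107
= 11215.0 ms


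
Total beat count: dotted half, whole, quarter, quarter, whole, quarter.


Working:
Beat values:
  dotted half = 3 beats
  whole = 4 beats
  quarter = 1 beat
  quarter = 1 beat
  whole = 4 beats
  quarter = 1 beat
Sum = 3 + 4 + 1 + 1 + 4 + 1
= 14 beats


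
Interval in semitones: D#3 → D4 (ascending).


Step by step:
Absolute semitone position = octave×12 + chromatic position
D#3: 3×12 + 3 = 39
D4: 4×12 + 2 = 50
Difference = 50 - 39 = 11
= 11 semitones


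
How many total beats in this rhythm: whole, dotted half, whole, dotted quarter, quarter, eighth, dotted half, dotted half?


Beat values:
  whole = 4 beats
  dotted half = 3 beats
  whole = 4 beats
  dotted quarter = 1.5 beats
  quarter = 1 beat
  eighth = 0.5 beats
  dotted half = 3 beats
  dotted half = 3 beats
Sum = 4 + 3 + 4 + 1.5 + 1 + 0.5 + 3 + 3
= 20 beats


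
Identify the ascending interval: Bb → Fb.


Solution.
Letter names: B → F spans 5 letter names → a 5th
Semitones: Bb → Fb = 6 half-steps
A 5th of 6 semitones is a diminished 5th
= diminished 5th


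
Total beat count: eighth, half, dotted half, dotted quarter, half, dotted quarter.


Solution.
Beat values:
  eighth = 0.5 beats
  half = 2 beats
  dotted half = 3 beats
  dotted quarter = 1.5 beats
  half = 2 beats
  dotted quarter = 1.5 beats
Sum = 0.5 + 2 + 3 + 1.5 + 2 + 1.5
= 10.5 beats


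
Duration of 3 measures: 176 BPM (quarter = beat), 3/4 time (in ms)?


Reasoning:
Quarter-note beat duration = 60000 / 176 ms
Beats per measure (3/4) = 3
One measure = 3 × 60000 / 176 = 180000 / 176 ms
3 measures = 3 × 180000 / 176 = 540000 / 176
= 3068.2 ms


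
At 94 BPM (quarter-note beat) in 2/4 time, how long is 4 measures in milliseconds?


Let's work it out.
Quarter-note beat duration = 60000 / 94 ms
Beats per measure (2/4) = 2
One measure = 2 × 60000 / 94 = 120000 / 94 ms
4 measures = 4 × 120000 / 94 = 480000 / 94
= 5106.4 ms


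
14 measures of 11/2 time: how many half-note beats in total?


Reasoning:
Time signature 11/2: the bottom number 2 means the half note gets one count
The top number 11 means 11 half-note beats per measure
Total = 11 × 14 measures
= 154 half-note beats


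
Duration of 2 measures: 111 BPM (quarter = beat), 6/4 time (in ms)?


Quarter-note beat duration = 60000 / 111 ms
Beats per measure (6/4) = 6
One measure = 6 × 60000 / 111 = 360000 / 111 ms
2 measures = 2 × 360000 / 111 = 720000 / 111
= 6486.5 ms


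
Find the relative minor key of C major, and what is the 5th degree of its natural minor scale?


Step by step:
The relative minor shares the major's key signature and starts on its 6th degree
6th degree = a major 6th above the tonic; a major 6th above C is A
→ relative minor of C major is A minor
A natural minor scale: A B C D E F G
= A minor; 5th degree = E


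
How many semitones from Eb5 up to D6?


Absolute semitone position = octave×12 + chromatic position
Eb5: 5×12 + 3 = 63
D6: 6×12 + 2 = 74
Difference = 74 - 63 = 11
= 11 semitones


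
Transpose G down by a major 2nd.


Solution.
major 2nd: 2 letter names, 2 semitones
Letter: G - 1 → F
Pitch: G - 2 semitones, spelled as an F → F
= F


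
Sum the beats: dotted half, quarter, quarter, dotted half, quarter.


Step by step:
Beat values:
  dotted half = 3 beats
  quarter = 1 beat
  quarter = 1 beat
  dotted half = 3 beats
  quarter = 1 beat
Sum = 3 + 1 + 1 + 3 + 1
= 9 beats


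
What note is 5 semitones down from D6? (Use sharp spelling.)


Let's work it out.
D6: chromatic position 2 in octave 6 → absolute = 6×12 + 2 = 74
Transpose down 5: 74 - 5 = 69
69 = 5×12 + 9 → A in octave 5
Result = A5


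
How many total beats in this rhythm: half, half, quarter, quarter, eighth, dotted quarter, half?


Reasoning:
Beat values:
  half = 2 beats
  half = 2 beats
  quarter = 1 beat
  quarter = 1 beat
  eighth = 0.5 beats
  dotted quarter = 1.5 beats
  half = 2 beats
Sum = 2 + 2 + 1 + 1 + 0.5 + 1.5 + 2
= 10 beats


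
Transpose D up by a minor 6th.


minor 6th: 6 letter names, 8 semitones
Letter: D + 5 → B
Pitch: D + 8 semitones, spelled as a B → Bb
= Bb


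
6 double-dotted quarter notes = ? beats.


Let's work it out.
Base quarter note = 1 beat
Dot 1 adds half the previous value: +1/2
Dot 2 adds half the previous value: +1/4
One double-dotted quarter = 1 + 1/2 + 1/4 = 7/4
6 of them = 6 × 7/4 = 21/2
= 21/2 beats


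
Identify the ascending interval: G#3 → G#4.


Let's work it out.
Letter names: G → G spans 8 letter names → an octave
Semitones: G#3 → G#4 = 12 half-steps
An octave of 12 semitones is a perfect octave
= perfect octave


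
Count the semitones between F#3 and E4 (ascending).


Solution.
Absolute semitone position = octave×12 + chromatic position
F#3: 3×12 + 6 = 42
E4: 4×12 + 4 = 52
Difference = 52 - 42 = 10
= 10 semitones


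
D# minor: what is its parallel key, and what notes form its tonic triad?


Parallel keys share the same tonic but differ in mode
D# minor → parallel is D# major
Tonic triad of D# major = D# F## A#
= D# major; triad = D# F## A#


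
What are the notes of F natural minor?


Working:
Natural minor scale pattern: W-H-W-W-H-W-W (2-1-2-2-1-2-2 semitones)
Starting from F:
  F + 2 semitones → G
  G + 1 semitone → Ab
  Ab + 2 semitones → Bb
  Bb + 2 semitones → C
  C + 1 semitone → Db
  Db + 2 semitones → Eb
  Eb + 2 semitones → F
Scale = F G Ab Bb C Db Eb


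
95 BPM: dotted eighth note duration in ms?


One quarter-note beat = 60000 / BPM = 60000 / 95 ms
Dotted eighth note = 3/4 × quarter note
Duration = 3/4 × 60000 / 95 = 45000 / 95
= 473.7 ms


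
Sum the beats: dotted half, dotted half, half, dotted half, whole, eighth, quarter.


Let's work it out.
Beat values:
  dotted half = 3 beats
  dotted half = 3 beats
  half = 2 beats
  dotted half = 3 beats
  whole = 4 beats
  eighth = 0.5 beats
  quarter = 1 beat
Sum = 3 + 3 + 2 + 3 + 4 + 0.5 + 1
= 16.5 beats


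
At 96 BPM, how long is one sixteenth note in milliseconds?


One quarter-note beat = 60000 / BPM = 60000 / 96 ms
Sixteenth note = 1/4 × quarter note
Duration = 1/4 × 60000 / 96 = 15000 / 96
= 156.2 ms


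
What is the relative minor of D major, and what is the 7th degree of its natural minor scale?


The relative minor shares the major's key signature and starts on its 6th degree
6th degree = a major 6th above the tonic; a major 6th above D is B
→ relative minor of D major is B minor
B natural minor scale: B C# D E F# G A
= B minor; 7th degree = A
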